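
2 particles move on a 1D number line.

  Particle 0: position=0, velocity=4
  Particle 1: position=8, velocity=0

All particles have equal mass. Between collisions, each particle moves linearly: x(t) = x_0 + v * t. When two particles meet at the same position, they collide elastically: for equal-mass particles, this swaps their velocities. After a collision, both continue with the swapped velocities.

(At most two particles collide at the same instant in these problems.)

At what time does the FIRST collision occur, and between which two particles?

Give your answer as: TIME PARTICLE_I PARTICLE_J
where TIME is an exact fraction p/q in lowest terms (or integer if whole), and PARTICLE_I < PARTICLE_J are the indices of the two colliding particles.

Answer: 2 0 1

Derivation:
Pair (0,1): pos 0,8 vel 4,0 -> gap=8, closing at 4/unit, collide at t=2
Earliest collision: t=2 between 0 and 1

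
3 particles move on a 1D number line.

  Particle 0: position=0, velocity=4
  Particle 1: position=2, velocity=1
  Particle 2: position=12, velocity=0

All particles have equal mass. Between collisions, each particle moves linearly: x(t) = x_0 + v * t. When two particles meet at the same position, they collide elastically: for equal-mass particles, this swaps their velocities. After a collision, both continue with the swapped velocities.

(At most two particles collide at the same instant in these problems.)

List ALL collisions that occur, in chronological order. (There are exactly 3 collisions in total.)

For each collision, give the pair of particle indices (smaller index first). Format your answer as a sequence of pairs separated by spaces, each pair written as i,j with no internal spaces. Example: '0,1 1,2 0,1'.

Answer: 0,1 1,2 0,1

Derivation:
Collision at t=2/3: particles 0 and 1 swap velocities; positions: p0=8/3 p1=8/3 p2=12; velocities now: v0=1 v1=4 v2=0
Collision at t=3: particles 1 and 2 swap velocities; positions: p0=5 p1=12 p2=12; velocities now: v0=1 v1=0 v2=4
Collision at t=10: particles 0 and 1 swap velocities; positions: p0=12 p1=12 p2=40; velocities now: v0=0 v1=1 v2=4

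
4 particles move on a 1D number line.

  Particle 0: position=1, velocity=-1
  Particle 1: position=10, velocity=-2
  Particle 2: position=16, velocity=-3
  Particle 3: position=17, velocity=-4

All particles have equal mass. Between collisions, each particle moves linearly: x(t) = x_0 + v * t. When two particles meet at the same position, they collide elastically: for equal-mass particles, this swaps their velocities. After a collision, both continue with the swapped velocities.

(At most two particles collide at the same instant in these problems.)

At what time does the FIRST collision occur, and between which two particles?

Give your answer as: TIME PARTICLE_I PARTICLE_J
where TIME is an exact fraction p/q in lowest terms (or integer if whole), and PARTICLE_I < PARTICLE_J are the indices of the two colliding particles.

Answer: 1 2 3

Derivation:
Pair (0,1): pos 1,10 vel -1,-2 -> gap=9, closing at 1/unit, collide at t=9
Pair (1,2): pos 10,16 vel -2,-3 -> gap=6, closing at 1/unit, collide at t=6
Pair (2,3): pos 16,17 vel -3,-4 -> gap=1, closing at 1/unit, collide at t=1
Earliest collision: t=1 between 2 and 3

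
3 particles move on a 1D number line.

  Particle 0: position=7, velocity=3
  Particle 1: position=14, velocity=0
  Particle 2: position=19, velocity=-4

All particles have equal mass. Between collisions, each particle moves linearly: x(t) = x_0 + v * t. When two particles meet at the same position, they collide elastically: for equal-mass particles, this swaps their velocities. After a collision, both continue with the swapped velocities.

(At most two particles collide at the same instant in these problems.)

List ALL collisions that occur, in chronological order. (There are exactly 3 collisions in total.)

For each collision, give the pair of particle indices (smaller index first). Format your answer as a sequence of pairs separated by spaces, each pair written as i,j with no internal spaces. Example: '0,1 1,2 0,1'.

Answer: 1,2 0,1 1,2

Derivation:
Collision at t=5/4: particles 1 and 2 swap velocities; positions: p0=43/4 p1=14 p2=14; velocities now: v0=3 v1=-4 v2=0
Collision at t=12/7: particles 0 and 1 swap velocities; positions: p0=85/7 p1=85/7 p2=14; velocities now: v0=-4 v1=3 v2=0
Collision at t=7/3: particles 1 and 2 swap velocities; positions: p0=29/3 p1=14 p2=14; velocities now: v0=-4 v1=0 v2=3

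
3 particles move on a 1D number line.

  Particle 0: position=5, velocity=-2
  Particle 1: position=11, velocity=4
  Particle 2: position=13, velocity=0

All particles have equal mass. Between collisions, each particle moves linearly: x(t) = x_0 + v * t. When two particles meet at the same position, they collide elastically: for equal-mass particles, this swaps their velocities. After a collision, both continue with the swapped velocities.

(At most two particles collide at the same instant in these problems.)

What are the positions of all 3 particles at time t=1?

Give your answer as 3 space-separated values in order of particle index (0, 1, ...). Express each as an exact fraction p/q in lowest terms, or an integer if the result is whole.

Collision at t=1/2: particles 1 and 2 swap velocities; positions: p0=4 p1=13 p2=13; velocities now: v0=-2 v1=0 v2=4
Advance to t=1 (no further collisions before then); velocities: v0=-2 v1=0 v2=4; positions = 3 13 15

Answer: 3 13 15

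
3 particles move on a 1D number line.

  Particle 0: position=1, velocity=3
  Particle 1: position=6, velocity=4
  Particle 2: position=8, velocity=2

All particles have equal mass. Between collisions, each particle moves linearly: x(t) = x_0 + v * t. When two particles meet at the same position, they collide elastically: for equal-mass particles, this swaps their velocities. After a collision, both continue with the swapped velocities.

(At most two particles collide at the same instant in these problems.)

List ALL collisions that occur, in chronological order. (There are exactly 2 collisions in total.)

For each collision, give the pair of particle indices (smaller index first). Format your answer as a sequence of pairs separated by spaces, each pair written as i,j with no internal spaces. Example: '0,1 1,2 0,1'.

Answer: 1,2 0,1

Derivation:
Collision at t=1: particles 1 and 2 swap velocities; positions: p0=4 p1=10 p2=10; velocities now: v0=3 v1=2 v2=4
Collision at t=7: particles 0 and 1 swap velocities; positions: p0=22 p1=22 p2=34; velocities now: v0=2 v1=3 v2=4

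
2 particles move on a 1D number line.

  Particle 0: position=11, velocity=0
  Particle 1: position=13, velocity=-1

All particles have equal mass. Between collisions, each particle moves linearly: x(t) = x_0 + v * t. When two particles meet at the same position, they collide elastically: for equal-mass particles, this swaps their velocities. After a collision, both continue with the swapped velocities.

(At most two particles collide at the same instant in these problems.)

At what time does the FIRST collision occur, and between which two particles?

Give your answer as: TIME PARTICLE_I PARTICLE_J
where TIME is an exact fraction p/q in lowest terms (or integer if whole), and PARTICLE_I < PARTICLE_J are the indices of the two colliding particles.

Answer: 2 0 1

Derivation:
Pair (0,1): pos 11,13 vel 0,-1 -> gap=2, closing at 1/unit, collide at t=2
Earliest collision: t=2 between 0 and 1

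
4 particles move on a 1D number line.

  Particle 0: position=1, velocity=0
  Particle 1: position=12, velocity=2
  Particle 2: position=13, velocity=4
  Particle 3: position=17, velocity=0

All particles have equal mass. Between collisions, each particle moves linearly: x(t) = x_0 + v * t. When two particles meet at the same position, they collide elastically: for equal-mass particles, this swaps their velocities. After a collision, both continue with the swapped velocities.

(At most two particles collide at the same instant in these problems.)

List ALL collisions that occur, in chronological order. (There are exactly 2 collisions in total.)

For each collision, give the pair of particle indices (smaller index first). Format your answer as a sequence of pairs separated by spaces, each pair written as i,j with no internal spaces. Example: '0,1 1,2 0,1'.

Collision at t=1: particles 2 and 3 swap velocities; positions: p0=1 p1=14 p2=17 p3=17; velocities now: v0=0 v1=2 v2=0 v3=4
Collision at t=5/2: particles 1 and 2 swap velocities; positions: p0=1 p1=17 p2=17 p3=23; velocities now: v0=0 v1=0 v2=2 v3=4

Answer: 2,3 1,2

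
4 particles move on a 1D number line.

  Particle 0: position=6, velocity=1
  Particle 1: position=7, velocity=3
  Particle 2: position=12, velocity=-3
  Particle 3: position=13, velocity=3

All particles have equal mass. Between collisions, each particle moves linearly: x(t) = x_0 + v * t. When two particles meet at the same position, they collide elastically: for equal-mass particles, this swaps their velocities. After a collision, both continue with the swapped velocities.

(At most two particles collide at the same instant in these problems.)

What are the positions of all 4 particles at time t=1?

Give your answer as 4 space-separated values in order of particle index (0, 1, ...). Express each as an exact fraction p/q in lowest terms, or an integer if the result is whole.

Answer: 7 9 10 16

Derivation:
Collision at t=5/6: particles 1 and 2 swap velocities; positions: p0=41/6 p1=19/2 p2=19/2 p3=31/2; velocities now: v0=1 v1=-3 v2=3 v3=3
Advance to t=1 (no further collisions before then); velocities: v0=1 v1=-3 v2=3 v3=3; positions = 7 9 10 16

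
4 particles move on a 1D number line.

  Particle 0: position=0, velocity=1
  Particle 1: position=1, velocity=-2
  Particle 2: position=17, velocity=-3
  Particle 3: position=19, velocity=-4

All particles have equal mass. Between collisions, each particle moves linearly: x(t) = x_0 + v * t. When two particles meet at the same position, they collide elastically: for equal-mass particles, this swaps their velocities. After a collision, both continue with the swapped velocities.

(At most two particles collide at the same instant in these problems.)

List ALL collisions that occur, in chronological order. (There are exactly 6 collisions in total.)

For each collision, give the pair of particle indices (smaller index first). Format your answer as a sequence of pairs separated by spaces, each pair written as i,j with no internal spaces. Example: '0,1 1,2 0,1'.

Collision at t=1/3: particles 0 and 1 swap velocities; positions: p0=1/3 p1=1/3 p2=16 p3=53/3; velocities now: v0=-2 v1=1 v2=-3 v3=-4
Collision at t=2: particles 2 and 3 swap velocities; positions: p0=-3 p1=2 p2=11 p3=11; velocities now: v0=-2 v1=1 v2=-4 v3=-3
Collision at t=19/5: particles 1 and 2 swap velocities; positions: p0=-33/5 p1=19/5 p2=19/5 p3=28/5; velocities now: v0=-2 v1=-4 v2=1 v3=-3
Collision at t=17/4: particles 2 and 3 swap velocities; positions: p0=-15/2 p1=2 p2=17/4 p3=17/4; velocities now: v0=-2 v1=-4 v2=-3 v3=1
Collision at t=9: particles 0 and 1 swap velocities; positions: p0=-17 p1=-17 p2=-10 p3=9; velocities now: v0=-4 v1=-2 v2=-3 v3=1
Collision at t=16: particles 1 and 2 swap velocities; positions: p0=-45 p1=-31 p2=-31 p3=16; velocities now: v0=-4 v1=-3 v2=-2 v3=1

Answer: 0,1 2,3 1,2 2,3 0,1 1,2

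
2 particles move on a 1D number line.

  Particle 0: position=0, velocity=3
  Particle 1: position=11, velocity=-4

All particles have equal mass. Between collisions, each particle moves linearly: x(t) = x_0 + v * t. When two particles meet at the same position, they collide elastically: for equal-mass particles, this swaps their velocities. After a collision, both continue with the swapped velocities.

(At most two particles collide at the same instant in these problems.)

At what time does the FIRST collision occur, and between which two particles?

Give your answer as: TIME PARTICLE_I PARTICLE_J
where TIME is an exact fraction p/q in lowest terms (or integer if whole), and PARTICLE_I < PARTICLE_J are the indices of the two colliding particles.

Pair (0,1): pos 0,11 vel 3,-4 -> gap=11, closing at 7/unit, collide at t=11/7
Earliest collision: t=11/7 between 0 and 1

Answer: 11/7 0 1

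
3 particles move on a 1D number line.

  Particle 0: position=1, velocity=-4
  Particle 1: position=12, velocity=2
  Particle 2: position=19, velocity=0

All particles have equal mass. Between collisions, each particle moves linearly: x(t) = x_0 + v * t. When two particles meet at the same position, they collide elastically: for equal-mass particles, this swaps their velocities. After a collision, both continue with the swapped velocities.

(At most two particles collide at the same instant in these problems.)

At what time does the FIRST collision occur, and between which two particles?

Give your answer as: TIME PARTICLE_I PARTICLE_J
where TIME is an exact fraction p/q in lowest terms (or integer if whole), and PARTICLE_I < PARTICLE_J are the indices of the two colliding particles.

Answer: 7/2 1 2

Derivation:
Pair (0,1): pos 1,12 vel -4,2 -> not approaching (rel speed -6 <= 0)
Pair (1,2): pos 12,19 vel 2,0 -> gap=7, closing at 2/unit, collide at t=7/2
Earliest collision: t=7/2 between 1 and 2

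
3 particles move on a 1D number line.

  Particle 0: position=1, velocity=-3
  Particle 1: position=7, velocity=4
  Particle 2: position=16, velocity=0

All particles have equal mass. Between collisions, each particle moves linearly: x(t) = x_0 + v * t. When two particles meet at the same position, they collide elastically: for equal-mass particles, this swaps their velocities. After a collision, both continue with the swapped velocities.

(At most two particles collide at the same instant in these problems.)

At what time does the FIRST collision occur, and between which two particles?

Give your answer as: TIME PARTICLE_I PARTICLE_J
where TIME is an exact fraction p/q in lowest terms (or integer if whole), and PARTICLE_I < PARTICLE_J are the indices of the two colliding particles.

Answer: 9/4 1 2

Derivation:
Pair (0,1): pos 1,7 vel -3,4 -> not approaching (rel speed -7 <= 0)
Pair (1,2): pos 7,16 vel 4,0 -> gap=9, closing at 4/unit, collide at t=9/4
Earliest collision: t=9/4 between 1 and 2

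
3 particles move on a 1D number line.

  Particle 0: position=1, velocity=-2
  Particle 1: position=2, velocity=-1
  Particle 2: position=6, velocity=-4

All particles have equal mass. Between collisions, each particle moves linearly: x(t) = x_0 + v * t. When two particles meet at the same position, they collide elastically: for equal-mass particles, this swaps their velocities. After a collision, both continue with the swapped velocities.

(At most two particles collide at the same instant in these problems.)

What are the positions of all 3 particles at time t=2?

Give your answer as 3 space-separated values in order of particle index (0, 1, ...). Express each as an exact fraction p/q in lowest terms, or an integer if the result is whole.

Answer: -3 -2 0

Derivation:
Collision at t=4/3: particles 1 and 2 swap velocities; positions: p0=-5/3 p1=2/3 p2=2/3; velocities now: v0=-2 v1=-4 v2=-1
Advance to t=2 (no further collisions before then); velocities: v0=-2 v1=-4 v2=-1; positions = -3 -2 0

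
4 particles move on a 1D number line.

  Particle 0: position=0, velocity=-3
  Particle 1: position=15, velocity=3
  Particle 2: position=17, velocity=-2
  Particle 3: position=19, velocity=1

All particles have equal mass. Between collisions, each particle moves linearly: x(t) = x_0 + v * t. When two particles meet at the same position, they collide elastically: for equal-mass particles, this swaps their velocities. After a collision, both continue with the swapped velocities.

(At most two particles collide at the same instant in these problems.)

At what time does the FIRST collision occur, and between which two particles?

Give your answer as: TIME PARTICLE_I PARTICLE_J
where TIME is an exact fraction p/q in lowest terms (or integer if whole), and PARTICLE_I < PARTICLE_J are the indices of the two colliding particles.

Answer: 2/5 1 2

Derivation:
Pair (0,1): pos 0,15 vel -3,3 -> not approaching (rel speed -6 <= 0)
Pair (1,2): pos 15,17 vel 3,-2 -> gap=2, closing at 5/unit, collide at t=2/5
Pair (2,3): pos 17,19 vel -2,1 -> not approaching (rel speed -3 <= 0)
Earliest collision: t=2/5 between 1 and 2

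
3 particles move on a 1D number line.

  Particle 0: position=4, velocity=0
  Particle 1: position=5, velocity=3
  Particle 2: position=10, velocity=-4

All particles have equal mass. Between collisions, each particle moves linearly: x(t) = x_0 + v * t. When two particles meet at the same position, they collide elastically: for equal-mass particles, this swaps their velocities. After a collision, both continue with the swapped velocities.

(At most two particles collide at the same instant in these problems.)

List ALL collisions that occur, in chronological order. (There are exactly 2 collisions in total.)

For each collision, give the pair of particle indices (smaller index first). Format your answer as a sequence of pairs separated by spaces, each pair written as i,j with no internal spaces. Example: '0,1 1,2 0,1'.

Answer: 1,2 0,1

Derivation:
Collision at t=5/7: particles 1 and 2 swap velocities; positions: p0=4 p1=50/7 p2=50/7; velocities now: v0=0 v1=-4 v2=3
Collision at t=3/2: particles 0 and 1 swap velocities; positions: p0=4 p1=4 p2=19/2; velocities now: v0=-4 v1=0 v2=3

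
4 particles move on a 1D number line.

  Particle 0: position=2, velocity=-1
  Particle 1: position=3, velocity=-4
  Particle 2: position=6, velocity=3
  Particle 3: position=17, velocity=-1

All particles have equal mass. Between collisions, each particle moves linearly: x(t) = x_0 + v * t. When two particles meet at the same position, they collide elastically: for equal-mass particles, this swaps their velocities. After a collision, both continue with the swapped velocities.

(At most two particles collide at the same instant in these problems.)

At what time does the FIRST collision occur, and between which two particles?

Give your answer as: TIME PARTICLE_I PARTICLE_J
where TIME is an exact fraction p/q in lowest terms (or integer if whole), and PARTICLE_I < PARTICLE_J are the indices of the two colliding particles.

Answer: 1/3 0 1

Derivation:
Pair (0,1): pos 2,3 vel -1,-4 -> gap=1, closing at 3/unit, collide at t=1/3
Pair (1,2): pos 3,6 vel -4,3 -> not approaching (rel speed -7 <= 0)
Pair (2,3): pos 6,17 vel 3,-1 -> gap=11, closing at 4/unit, collide at t=11/4
Earliest collision: t=1/3 between 0 and 1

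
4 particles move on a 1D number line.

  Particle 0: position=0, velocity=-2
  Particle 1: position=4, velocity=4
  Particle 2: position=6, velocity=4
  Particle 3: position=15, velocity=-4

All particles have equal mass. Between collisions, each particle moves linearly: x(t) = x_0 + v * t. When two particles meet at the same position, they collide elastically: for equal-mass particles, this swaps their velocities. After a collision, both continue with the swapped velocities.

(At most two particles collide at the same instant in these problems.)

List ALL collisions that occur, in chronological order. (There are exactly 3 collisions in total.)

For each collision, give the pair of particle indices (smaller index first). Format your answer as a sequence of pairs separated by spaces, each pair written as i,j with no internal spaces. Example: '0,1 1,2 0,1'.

Collision at t=9/8: particles 2 and 3 swap velocities; positions: p0=-9/4 p1=17/2 p2=21/2 p3=21/2; velocities now: v0=-2 v1=4 v2=-4 v3=4
Collision at t=11/8: particles 1 and 2 swap velocities; positions: p0=-11/4 p1=19/2 p2=19/2 p3=23/2; velocities now: v0=-2 v1=-4 v2=4 v3=4
Collision at t=15/2: particles 0 and 1 swap velocities; positions: p0=-15 p1=-15 p2=34 p3=36; velocities now: v0=-4 v1=-2 v2=4 v3=4

Answer: 2,3 1,2 0,1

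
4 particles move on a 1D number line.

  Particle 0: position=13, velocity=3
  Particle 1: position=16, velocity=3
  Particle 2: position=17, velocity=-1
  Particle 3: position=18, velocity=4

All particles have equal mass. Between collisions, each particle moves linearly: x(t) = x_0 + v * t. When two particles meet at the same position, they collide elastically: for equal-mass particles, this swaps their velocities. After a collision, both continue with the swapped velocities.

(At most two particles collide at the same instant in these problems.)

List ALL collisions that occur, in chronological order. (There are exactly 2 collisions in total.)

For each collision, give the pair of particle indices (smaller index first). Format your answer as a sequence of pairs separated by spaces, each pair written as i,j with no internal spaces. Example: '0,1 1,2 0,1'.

Answer: 1,2 0,1

Derivation:
Collision at t=1/4: particles 1 and 2 swap velocities; positions: p0=55/4 p1=67/4 p2=67/4 p3=19; velocities now: v0=3 v1=-1 v2=3 v3=4
Collision at t=1: particles 0 and 1 swap velocities; positions: p0=16 p1=16 p2=19 p3=22; velocities now: v0=-1 v1=3 v2=3 v3=4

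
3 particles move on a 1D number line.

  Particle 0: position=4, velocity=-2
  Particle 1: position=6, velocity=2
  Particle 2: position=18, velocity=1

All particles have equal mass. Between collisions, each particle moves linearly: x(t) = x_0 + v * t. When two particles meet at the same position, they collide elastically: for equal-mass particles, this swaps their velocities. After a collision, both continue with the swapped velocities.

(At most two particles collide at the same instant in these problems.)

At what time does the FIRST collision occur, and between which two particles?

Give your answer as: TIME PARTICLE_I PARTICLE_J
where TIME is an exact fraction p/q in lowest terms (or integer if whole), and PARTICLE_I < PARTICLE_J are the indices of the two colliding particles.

Pair (0,1): pos 4,6 vel -2,2 -> not approaching (rel speed -4 <= 0)
Pair (1,2): pos 6,18 vel 2,1 -> gap=12, closing at 1/unit, collide at t=12
Earliest collision: t=12 between 1 and 2

Answer: 12 1 2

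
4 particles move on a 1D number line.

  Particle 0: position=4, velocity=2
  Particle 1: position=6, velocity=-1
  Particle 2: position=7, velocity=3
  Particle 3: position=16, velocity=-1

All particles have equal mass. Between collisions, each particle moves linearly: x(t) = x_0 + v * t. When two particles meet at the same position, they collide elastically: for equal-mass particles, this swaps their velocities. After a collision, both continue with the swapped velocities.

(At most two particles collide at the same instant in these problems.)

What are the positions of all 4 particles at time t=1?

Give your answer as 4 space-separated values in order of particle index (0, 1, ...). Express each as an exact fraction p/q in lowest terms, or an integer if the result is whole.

Collision at t=2/3: particles 0 and 1 swap velocities; positions: p0=16/3 p1=16/3 p2=9 p3=46/3; velocities now: v0=-1 v1=2 v2=3 v3=-1
Advance to t=1 (no further collisions before then); velocities: v0=-1 v1=2 v2=3 v3=-1; positions = 5 6 10 15

Answer: 5 6 10 15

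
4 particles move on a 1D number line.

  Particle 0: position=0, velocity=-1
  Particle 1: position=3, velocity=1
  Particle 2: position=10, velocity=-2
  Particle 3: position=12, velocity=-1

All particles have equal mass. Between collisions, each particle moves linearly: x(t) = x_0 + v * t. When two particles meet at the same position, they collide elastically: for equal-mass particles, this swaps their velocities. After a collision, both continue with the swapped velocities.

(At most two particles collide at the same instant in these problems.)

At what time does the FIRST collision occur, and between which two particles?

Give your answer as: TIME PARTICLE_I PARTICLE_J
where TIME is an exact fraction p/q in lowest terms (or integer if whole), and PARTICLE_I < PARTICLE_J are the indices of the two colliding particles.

Answer: 7/3 1 2

Derivation:
Pair (0,1): pos 0,3 vel -1,1 -> not approaching (rel speed -2 <= 0)
Pair (1,2): pos 3,10 vel 1,-2 -> gap=7, closing at 3/unit, collide at t=7/3
Pair (2,3): pos 10,12 vel -2,-1 -> not approaching (rel speed -1 <= 0)
Earliest collision: t=7/3 between 1 and 2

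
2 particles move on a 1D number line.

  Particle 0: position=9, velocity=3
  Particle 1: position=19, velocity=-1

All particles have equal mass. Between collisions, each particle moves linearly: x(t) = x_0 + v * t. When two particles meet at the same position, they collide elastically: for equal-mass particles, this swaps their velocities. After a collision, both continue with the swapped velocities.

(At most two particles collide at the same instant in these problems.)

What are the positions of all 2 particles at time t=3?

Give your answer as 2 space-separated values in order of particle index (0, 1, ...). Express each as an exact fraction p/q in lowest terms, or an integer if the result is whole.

Answer: 16 18

Derivation:
Collision at t=5/2: particles 0 and 1 swap velocities; positions: p0=33/2 p1=33/2; velocities now: v0=-1 v1=3
Advance to t=3 (no further collisions before then); velocities: v0=-1 v1=3; positions = 16 18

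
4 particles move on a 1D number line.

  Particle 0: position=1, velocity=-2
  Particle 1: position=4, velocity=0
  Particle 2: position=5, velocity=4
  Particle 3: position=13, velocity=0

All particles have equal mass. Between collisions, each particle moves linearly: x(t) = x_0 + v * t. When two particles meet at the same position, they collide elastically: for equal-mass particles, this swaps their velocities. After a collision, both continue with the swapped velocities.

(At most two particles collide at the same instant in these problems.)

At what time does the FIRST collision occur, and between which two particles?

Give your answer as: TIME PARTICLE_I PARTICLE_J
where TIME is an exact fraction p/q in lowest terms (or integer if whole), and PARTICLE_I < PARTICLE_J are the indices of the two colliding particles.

Answer: 2 2 3

Derivation:
Pair (0,1): pos 1,4 vel -2,0 -> not approaching (rel speed -2 <= 0)
Pair (1,2): pos 4,5 vel 0,4 -> not approaching (rel speed -4 <= 0)
Pair (2,3): pos 5,13 vel 4,0 -> gap=8, closing at 4/unit, collide at t=2
Earliest collision: t=2 between 2 and 3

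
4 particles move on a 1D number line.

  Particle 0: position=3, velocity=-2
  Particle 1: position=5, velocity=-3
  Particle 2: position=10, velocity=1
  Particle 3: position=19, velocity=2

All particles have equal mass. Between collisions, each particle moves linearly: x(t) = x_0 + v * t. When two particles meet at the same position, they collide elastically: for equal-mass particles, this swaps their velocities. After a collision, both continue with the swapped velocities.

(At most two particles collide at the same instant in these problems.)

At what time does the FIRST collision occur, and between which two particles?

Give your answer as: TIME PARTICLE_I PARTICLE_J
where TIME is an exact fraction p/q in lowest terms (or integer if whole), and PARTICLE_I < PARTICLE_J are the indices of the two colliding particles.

Answer: 2 0 1

Derivation:
Pair (0,1): pos 3,5 vel -2,-3 -> gap=2, closing at 1/unit, collide at t=2
Pair (1,2): pos 5,10 vel -3,1 -> not approaching (rel speed -4 <= 0)
Pair (2,3): pos 10,19 vel 1,2 -> not approaching (rel speed -1 <= 0)
Earliest collision: t=2 between 0 and 1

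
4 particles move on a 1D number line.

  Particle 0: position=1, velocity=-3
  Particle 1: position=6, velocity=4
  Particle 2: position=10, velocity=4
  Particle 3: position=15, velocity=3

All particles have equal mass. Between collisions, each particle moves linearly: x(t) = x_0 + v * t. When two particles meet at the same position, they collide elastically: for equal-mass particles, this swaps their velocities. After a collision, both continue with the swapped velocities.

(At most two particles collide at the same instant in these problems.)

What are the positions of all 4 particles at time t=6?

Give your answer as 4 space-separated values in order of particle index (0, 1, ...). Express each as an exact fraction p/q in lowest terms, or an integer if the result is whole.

Answer: -17 30 33 34

Derivation:
Collision at t=5: particles 2 and 3 swap velocities; positions: p0=-14 p1=26 p2=30 p3=30; velocities now: v0=-3 v1=4 v2=3 v3=4
Advance to t=6 (no further collisions before then); velocities: v0=-3 v1=4 v2=3 v3=4; positions = -17 30 33 34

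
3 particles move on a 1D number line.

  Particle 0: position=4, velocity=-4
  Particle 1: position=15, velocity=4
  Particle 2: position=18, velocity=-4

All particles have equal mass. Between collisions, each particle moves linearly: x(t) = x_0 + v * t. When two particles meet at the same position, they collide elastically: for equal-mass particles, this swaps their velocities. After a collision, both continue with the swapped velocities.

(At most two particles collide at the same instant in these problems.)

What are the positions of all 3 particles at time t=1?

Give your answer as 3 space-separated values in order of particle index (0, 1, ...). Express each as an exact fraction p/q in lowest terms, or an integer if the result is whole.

Collision at t=3/8: particles 1 and 2 swap velocities; positions: p0=5/2 p1=33/2 p2=33/2; velocities now: v0=-4 v1=-4 v2=4
Advance to t=1 (no further collisions before then); velocities: v0=-4 v1=-4 v2=4; positions = 0 14 19

Answer: 0 14 19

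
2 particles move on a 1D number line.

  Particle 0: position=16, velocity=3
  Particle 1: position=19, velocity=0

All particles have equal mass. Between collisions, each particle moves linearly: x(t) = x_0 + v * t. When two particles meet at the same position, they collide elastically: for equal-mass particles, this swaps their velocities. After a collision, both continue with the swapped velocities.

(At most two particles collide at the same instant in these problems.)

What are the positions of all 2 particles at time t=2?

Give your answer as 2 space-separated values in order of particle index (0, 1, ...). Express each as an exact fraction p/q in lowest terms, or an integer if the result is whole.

Answer: 19 22

Derivation:
Collision at t=1: particles 0 and 1 swap velocities; positions: p0=19 p1=19; velocities now: v0=0 v1=3
Advance to t=2 (no further collisions before then); velocities: v0=0 v1=3; positions = 19 22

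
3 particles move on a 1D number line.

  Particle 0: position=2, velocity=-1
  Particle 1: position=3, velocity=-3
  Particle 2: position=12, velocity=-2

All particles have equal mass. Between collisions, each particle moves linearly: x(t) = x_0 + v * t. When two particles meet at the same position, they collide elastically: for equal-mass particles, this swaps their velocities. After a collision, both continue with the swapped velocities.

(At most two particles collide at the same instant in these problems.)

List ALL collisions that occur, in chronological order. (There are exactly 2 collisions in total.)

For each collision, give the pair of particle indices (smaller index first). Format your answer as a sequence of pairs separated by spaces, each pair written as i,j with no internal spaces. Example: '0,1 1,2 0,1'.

Answer: 0,1 1,2

Derivation:
Collision at t=1/2: particles 0 and 1 swap velocities; positions: p0=3/2 p1=3/2 p2=11; velocities now: v0=-3 v1=-1 v2=-2
Collision at t=10: particles 1 and 2 swap velocities; positions: p0=-27 p1=-8 p2=-8; velocities now: v0=-3 v1=-2 v2=-1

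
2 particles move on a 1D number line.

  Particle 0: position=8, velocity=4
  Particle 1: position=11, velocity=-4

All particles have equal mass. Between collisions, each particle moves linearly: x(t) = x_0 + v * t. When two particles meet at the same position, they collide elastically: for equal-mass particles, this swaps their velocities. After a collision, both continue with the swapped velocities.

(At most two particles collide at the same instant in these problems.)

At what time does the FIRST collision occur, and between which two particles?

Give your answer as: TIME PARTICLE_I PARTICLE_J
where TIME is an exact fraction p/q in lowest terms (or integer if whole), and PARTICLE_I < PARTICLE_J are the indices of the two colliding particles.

Answer: 3/8 0 1

Derivation:
Pair (0,1): pos 8,11 vel 4,-4 -> gap=3, closing at 8/unit, collide at t=3/8
Earliest collision: t=3/8 between 0 and 1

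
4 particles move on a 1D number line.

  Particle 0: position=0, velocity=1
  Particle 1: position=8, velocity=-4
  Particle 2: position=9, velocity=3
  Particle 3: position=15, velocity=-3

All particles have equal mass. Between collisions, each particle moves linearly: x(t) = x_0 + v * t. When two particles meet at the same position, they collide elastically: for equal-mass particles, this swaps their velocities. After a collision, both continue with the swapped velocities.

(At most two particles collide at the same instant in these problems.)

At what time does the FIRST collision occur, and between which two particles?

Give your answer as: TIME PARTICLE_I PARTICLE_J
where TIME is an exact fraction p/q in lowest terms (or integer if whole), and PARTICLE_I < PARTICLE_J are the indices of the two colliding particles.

Answer: 1 2 3

Derivation:
Pair (0,1): pos 0,8 vel 1,-4 -> gap=8, closing at 5/unit, collide at t=8/5
Pair (1,2): pos 8,9 vel -4,3 -> not approaching (rel speed -7 <= 0)
Pair (2,3): pos 9,15 vel 3,-3 -> gap=6, closing at 6/unit, collide at t=1
Earliest collision: t=1 between 2 and 3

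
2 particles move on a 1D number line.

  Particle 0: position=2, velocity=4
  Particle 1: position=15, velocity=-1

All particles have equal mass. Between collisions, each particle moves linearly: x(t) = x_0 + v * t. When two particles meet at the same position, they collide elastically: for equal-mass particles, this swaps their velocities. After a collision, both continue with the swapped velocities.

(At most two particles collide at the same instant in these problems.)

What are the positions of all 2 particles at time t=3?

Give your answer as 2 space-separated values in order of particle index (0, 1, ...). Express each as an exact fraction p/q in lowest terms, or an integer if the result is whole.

Answer: 12 14

Derivation:
Collision at t=13/5: particles 0 and 1 swap velocities; positions: p0=62/5 p1=62/5; velocities now: v0=-1 v1=4
Advance to t=3 (no further collisions before then); velocities: v0=-1 v1=4; positions = 12 14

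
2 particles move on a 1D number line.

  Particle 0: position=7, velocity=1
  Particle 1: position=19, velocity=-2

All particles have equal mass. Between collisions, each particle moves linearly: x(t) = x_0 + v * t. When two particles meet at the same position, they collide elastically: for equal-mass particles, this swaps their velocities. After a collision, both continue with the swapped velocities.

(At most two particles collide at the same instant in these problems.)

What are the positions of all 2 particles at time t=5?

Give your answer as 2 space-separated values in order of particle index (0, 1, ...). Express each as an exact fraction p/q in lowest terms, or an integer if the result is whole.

Collision at t=4: particles 0 and 1 swap velocities; positions: p0=11 p1=11; velocities now: v0=-2 v1=1
Advance to t=5 (no further collisions before then); velocities: v0=-2 v1=1; positions = 9 12

Answer: 9 12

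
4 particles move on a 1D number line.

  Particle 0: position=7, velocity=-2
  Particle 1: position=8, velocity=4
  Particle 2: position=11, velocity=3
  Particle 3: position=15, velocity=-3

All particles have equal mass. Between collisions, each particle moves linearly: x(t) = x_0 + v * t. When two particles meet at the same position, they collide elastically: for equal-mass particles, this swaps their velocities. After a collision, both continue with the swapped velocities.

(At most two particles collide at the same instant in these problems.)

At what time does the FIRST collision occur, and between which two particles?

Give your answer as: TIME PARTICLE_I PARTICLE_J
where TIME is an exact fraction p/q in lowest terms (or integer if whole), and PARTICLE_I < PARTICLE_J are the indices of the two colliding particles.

Answer: 2/3 2 3

Derivation:
Pair (0,1): pos 7,8 vel -2,4 -> not approaching (rel speed -6 <= 0)
Pair (1,2): pos 8,11 vel 4,3 -> gap=3, closing at 1/unit, collide at t=3
Pair (2,3): pos 11,15 vel 3,-3 -> gap=4, closing at 6/unit, collide at t=2/3
Earliest collision: t=2/3 between 2 and 3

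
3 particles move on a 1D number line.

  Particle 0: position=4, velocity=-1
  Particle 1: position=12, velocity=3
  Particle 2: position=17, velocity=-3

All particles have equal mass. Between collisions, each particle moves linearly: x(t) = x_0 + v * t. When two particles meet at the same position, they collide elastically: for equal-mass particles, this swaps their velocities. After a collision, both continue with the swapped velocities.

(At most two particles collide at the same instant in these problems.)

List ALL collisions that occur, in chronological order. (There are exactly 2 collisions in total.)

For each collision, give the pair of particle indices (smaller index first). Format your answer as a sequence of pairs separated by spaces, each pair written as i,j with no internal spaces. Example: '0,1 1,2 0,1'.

Collision at t=5/6: particles 1 and 2 swap velocities; positions: p0=19/6 p1=29/2 p2=29/2; velocities now: v0=-1 v1=-3 v2=3
Collision at t=13/2: particles 0 and 1 swap velocities; positions: p0=-5/2 p1=-5/2 p2=63/2; velocities now: v0=-3 v1=-1 v2=3

Answer: 1,2 0,1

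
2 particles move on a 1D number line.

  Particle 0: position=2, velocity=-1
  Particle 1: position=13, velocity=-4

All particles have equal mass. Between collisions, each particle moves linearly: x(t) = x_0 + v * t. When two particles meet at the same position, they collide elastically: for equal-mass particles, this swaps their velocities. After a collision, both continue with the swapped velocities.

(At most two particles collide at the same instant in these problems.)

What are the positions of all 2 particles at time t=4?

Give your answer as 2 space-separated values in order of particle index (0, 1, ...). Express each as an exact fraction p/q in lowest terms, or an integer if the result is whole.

Answer: -3 -2

Derivation:
Collision at t=11/3: particles 0 and 1 swap velocities; positions: p0=-5/3 p1=-5/3; velocities now: v0=-4 v1=-1
Advance to t=4 (no further collisions before then); velocities: v0=-4 v1=-1; positions = -3 -2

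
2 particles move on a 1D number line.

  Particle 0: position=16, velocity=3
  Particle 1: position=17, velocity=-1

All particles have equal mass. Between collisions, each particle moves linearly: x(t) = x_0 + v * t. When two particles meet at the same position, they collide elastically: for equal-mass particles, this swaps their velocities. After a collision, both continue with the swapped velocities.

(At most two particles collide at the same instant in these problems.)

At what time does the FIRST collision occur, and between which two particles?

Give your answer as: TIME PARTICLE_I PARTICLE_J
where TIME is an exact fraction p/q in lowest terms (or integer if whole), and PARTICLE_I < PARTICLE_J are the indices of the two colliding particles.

Answer: 1/4 0 1

Derivation:
Pair (0,1): pos 16,17 vel 3,-1 -> gap=1, closing at 4/unit, collide at t=1/4
Earliest collision: t=1/4 between 0 and 1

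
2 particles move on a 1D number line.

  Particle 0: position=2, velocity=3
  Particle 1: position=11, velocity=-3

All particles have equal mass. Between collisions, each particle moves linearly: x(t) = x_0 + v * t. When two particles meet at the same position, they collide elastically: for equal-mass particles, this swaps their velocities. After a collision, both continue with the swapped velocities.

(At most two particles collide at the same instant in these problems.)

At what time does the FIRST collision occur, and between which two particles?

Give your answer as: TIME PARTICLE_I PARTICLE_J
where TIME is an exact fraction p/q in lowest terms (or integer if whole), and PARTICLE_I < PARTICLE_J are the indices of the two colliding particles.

Pair (0,1): pos 2,11 vel 3,-3 -> gap=9, closing at 6/unit, collide at t=3/2
Earliest collision: t=3/2 between 0 and 1

Answer: 3/2 0 1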